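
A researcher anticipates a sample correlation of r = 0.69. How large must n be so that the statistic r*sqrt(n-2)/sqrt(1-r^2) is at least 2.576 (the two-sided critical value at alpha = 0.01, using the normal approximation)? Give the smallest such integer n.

Need r·√(n−2)/√(1−r²) ≥ 2.576
√(n−2) ≥ 2.576·√(1−0.4761) / 0.69 = 2.576·0.723809 / 0.69 = 2.7022
n−2 ≥ 7.3019  ⇒  n ≥ 9.3019
Smallest integer n = 10

10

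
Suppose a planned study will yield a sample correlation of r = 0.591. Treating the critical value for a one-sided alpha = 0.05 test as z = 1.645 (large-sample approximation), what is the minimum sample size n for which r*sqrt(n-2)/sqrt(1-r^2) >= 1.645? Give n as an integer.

8

r√(n−2)/√(1−r²) ≥ 1.645  ⇔  n−2 ≥ (1.645)²·(1−r²)/r²
(1−r²)/r² = (1−0.349281)/0.349281 = 1.8630
n ≥ 2 + 2.706025·1.8630 = 2 + 5.0413 = 7.0413
⌈7.0413⌉ = 8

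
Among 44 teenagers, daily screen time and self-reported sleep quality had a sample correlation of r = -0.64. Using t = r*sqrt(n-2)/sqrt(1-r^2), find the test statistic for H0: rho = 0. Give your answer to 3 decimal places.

1 − r² = 1 − 0.4096 = 0.5904;  √(1−r²) = 0.768375
√(n−2) = √42 = 6.480741
t = r·√(n−2)/√(1−r²) = -0.64 · 6.480741 / 0.768375 = -5.398

-5.398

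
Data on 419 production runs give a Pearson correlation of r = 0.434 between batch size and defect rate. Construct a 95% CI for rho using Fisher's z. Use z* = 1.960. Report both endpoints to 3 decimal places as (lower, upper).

(0.353, 0.509)

z_r = atanh(0.434) = 0.464814;  SE = 1/√(n−3) = 1/√416 = 0.049029
z-limits: 0.464814 ± 1.960·0.049029 = 0.464814 ± 0.096097 = [0.368717, 0.560911]
ρ-limits: (tanh 0.368717, tanh 0.560911) = (0.353, 0.509)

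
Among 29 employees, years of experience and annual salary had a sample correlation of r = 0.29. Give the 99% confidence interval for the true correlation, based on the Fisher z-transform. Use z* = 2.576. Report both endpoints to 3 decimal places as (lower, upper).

Fisher z: z_r = atanh(r) = ½·ln((1+0.29)/(1−0.29)) = 0.298566
SE(z) = 1/√(n−3) = 1/√26 = 0.196116
99% ⇒ z* = 2.576; margin = 2.576·0.196116 = 0.505195
CI on z-scale: (-0.206629, 0.803761)
Back-transform: tanh(-0.206629) = -0.203738, tanh(0.803761) = 0.666134

(-0.204, 0.666)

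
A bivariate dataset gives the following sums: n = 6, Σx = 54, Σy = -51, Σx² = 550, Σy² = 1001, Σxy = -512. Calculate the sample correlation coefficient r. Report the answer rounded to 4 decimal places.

S_xy = nΣxy − ΣxΣy = 6·(-512) − 54·(-51) = -3072 − (-2754) = -318
S_xx = nΣx² − (Σx)² = 6·550 − 54² = 3300 − 2916 = 384
S_yy = nΣy² − (Σy)² = 6·1001 − (-51)² = 6006 − 2601 = 3405
r = S_xy / √(S_xx·S_yy) = -318 / √(384·3405) = -318 / √1307520 = -318 / 1143.4684 = -0.2781

-0.2781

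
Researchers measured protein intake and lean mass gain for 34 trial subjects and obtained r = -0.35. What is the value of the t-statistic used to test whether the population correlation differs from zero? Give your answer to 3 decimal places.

1 − r² = 1 − 0.1225 = 0.8775;  √(1−r²) = 0.936750
√(n−2) = √32 = 5.656854
t = r·√(n−2)/√(1−r²) = -0.35 · 5.656854 / 0.936750 = -2.114

-2.114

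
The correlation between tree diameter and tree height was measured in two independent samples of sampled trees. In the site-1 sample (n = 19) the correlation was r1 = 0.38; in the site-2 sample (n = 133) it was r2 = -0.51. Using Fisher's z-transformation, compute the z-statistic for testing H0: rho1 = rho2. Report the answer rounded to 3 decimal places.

3.634

z1 = atanh(0.38) = 0.400060,  z2 = atanh(-0.51) = -0.562730
SE = √(1/(n1−3) + 1/(n2−3)) = √(1/16 + 1/130) = √(0.0625000 + 0.0076923) = √0.0701923 = 0.264938
z = (z1 − z2)/SE = (0.400060 − (-0.562730)) / 0.264938 = 0.962790 / 0.264938 = 3.634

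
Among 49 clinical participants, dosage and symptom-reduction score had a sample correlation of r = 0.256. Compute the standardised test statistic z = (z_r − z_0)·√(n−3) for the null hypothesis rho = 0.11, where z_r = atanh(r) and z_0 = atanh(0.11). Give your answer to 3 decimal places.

Fisher z: atanh(0.256) = 0.261823, atanh(0.11) = 0.110447
z = (z_r − z_0)·√(n−3) = (0.261823 − 0.110447)·√46 = 0.151376 · 6.782330 = 1.027

1.027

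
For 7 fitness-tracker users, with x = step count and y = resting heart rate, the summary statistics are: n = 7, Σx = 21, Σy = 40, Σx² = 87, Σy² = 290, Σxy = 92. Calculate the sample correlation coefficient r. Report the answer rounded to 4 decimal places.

-0.7292

S_xy = nΣxy − ΣxΣy = 7·92 − 21·40 = 644 − 840 = -196
S_xx = nΣx² − (Σx)² = 7·87 − 21² = 609 − 441 = 168
S_yy = nΣy² − (Σy)² = 7·290 − 40² = 2030 − 1600 = 430
r = S_xy / √(S_xx·S_yy) = -196 / √(168·430) = -196 / √72240 = -196 / 268.7750 = -0.7292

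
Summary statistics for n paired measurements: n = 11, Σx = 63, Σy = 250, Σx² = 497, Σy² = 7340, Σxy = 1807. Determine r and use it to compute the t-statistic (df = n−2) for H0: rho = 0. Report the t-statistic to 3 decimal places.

3.859

S_xy = nΣxy − ΣxΣy = 11·1807 − 63·250 = 19877 − 15750 = 4127
S_xx = nΣx² − (Σx)² = 11·497 − 63² = 5467 − 3969 = 1498
S_yy = nΣy² − (Σy)² = 11·7340 − 250² = 80740 − 62500 = 18240
r = S_xy / √(S_xx·S_yy) = 4127 / √(1498·18240) = 4127 / √27323520 = 4127 / 5227.1904 = 0.7895
t = r·√(n−2)/√(1−r²) = 0.7895·√9 / √(1−0.623310) = 2.368500 / 0.613751 = 3.859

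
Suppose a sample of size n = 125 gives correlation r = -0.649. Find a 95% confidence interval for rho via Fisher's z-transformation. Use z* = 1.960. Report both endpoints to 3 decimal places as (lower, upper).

(-0.740, -0.534)

Fisher z: z_r = atanh(r) = ½·ln((1+(-0.649))/(1−(-0.649))) = -0.773569
SE(z) = 1/√(n−3) = 1/√122 = 0.090536
95% ⇒ z* = 1.960; margin = 1.960·0.090536 = 0.177451
CI on z-scale: (-0.951020, -0.596118)
Back-transform: tanh(-0.951020) = -0.740244, tanh(-0.596118) = -0.534281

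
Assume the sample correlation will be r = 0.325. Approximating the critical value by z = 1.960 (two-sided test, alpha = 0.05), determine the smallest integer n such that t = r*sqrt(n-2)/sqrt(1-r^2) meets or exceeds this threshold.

Need r·√(n−2)/√(1−r²) ≥ 1.960
√(n−2) ≥ 1.960·√(1−0.105625) / 0.325 = 1.960·0.945714 / 0.325 = 5.7034
n−2 ≥ 32.5288  ⇒  n ≥ 34.5288
Smallest integer n = 35

35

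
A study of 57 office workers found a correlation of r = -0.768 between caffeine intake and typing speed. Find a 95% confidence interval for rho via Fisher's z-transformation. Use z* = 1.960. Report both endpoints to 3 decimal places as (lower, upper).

(-0.857, -0.634)

Fisher z: z_r = atanh(r) = ½·ln((1+(-0.768))/(1−(-0.768))) = -1.015433
SE(z) = 1/√(n−3) = 1/√54 = 0.136083
95% ⇒ z* = 1.960; margin = 1.960·0.136083 = 0.266723
CI on z-scale: (-1.282156, -0.748710)
Back-transform: tanh(-1.282156) = -0.857058, tanh(-0.748710) = -0.634379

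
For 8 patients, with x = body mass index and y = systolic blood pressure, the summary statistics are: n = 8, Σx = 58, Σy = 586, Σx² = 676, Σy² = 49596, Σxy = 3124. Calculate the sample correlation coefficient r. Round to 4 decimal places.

-0.8613

Numerator: nΣxy − (Σx)(Σy) = 8·3124 − (58)(586) = -8996
Denominator: √[(nΣx²−(Σx)²)(nΣy²−(Σy)²)]
  nΣx²−(Σx)² = 8·676 − 3364 = 2044;  nΣy²−(Σy)² = 8·49596 − 343396 = 53372
  √(2044·53372) = √109092368 = 10444.7292
r = -8996 / 10444.7292 = -0.8613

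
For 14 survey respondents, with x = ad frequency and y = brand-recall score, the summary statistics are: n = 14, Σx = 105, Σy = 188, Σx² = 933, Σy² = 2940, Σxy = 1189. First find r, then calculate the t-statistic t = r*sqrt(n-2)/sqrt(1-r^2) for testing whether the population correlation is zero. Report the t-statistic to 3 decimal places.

-7.107

Numerator: nΣxy − (Σx)(Σy) = 14·1189 − (105)(188) = -3094
Denominator: √[(nΣx²−(Σx)²)(nΣy²−(Σy)²)]
  nΣx²−(Σx)² = 14·933 − 11025 = 2037;  nΣy²−(Σy)² = 14·2940 − 35344 = 5816
  √(2037·5816) = √11847192 = 3441.9750
r = -3094 / 3441.9750 = -0.8989
t = r·√(n−2)/√(1−r²) = -0.8989·√12 / √(1−0.808021) = -3.113881 / 0.438154 = -7.107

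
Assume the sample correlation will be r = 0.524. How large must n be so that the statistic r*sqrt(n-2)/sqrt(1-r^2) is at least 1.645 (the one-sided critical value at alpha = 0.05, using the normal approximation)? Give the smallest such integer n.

r√(n−2)/√(1−r²) ≥ 1.645  ⇔  n−2 ≥ (1.645)²·(1−r²)/r²
(1−r²)/r² = (1−0.274576)/0.274576 = 2.6420
n ≥ 2 + 2.706025·2.6420 = 2 + 7.1493 = 9.1493
⌈9.1493⌉ = 10

10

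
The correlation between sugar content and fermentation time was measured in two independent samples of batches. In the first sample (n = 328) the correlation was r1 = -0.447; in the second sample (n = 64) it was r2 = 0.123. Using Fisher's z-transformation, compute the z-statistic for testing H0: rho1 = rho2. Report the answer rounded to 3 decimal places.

Fisher z-transforms: z1 = atanh(-0.447) = -0.480945, z2 = atanh(0.123) = 0.123626; difference d = -0.604571
Var(d) = 1/325 + 1/61 = 0.0030769 + 0.0163934 = 0.0194703
z = d/√Var(d) = -0.604571 / √0.0194703 = -0.604571 / 0.139536 = -4.333

-4.333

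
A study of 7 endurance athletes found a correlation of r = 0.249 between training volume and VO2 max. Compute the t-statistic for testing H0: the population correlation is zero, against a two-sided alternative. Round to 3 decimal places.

t = r·√(n−2) / √(1−r²) with r = 0.249, n = 7
  = 0.249·√5 / √(1 − 0.062001)
  = 0.249·2.236068 / 0.968503
  = 0.556781 / 0.968503 = 0.575

0.575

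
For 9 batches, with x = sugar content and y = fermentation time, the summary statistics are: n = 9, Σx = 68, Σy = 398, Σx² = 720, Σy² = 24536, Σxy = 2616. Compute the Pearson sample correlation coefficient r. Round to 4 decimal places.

-0.3270

Numerator: nΣxy − (Σx)(Σy) = 9·2616 − (68)(398) = -3520
Denominator: √[(nΣx²−(Σx)²)(nΣy²−(Σy)²)]
  nΣx²−(Σx)² = 9·720 − 4624 = 1856;  nΣy²−(Σy)² = 9·24536 − 158404 = 62420
  √(1856·62420) = √115851520 = 10763.4344
r = -3520 / 10763.4344 = -0.3270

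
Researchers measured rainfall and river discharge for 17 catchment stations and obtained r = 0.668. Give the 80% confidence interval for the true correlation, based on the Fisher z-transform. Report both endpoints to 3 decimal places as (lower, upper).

z_r = atanh(0.668) = 0.807123;  SE = 1/√(n−3) = 1/√14 = 0.267261
z-limits: 0.807123 ± 1.282·0.267261 = 0.807123 ± 0.342629 = [0.464494, 1.149752]
ρ-limits: (tanh 0.464494, tanh 1.149752) = (0.434, 0.818)

(0.434, 0.818)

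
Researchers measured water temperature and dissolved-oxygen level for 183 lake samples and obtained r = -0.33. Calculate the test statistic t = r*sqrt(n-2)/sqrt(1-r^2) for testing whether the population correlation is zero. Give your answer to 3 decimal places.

t = r·√(n−2) / √(1−r²) with r = -0.33, n = 183
  = -0.33·√181 / √(1 − 0.1089)
  = -0.33·13.453624 / 0.943981
  = -4.439696 / 0.943981 = -4.703

-4.703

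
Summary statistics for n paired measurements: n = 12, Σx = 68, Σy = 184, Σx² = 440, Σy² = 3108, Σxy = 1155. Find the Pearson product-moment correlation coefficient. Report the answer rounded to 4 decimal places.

0.8973

Numerator: nΣxy − (Σx)(Σy) = 12·1155 − (68)(184) = 1348
Denominator: √[(nΣx²−(Σx)²)(nΣy²−(Σy)²)]
  nΣx²−(Σx)² = 12·440 − 4624 = 656;  nΣy²−(Σy)² = 12·3108 − 33856 = 3440
  √(656·3440) = √2256640 = 1502.2117
r = 1348 / 1502.2117 = 0.8973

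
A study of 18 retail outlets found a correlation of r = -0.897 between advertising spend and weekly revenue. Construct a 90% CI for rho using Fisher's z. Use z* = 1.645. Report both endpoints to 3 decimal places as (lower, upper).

z_r = atanh(-0.897) = -1.456650;  SE = 1/√(n−3) = 1/√15 = 0.258199
z-limits: -1.456650 ± 1.645·0.258199 = -1.456650 ± 0.424737 = [-1.881387, -1.031913]
ρ-limits: (tanh -1.881387, tanh -1.031913) = (-0.955, -0.775)

(-0.955, -0.775)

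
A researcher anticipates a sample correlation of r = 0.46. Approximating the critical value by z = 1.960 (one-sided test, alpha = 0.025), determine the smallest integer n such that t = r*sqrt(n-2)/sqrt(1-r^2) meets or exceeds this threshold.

17

r√(n−2)/√(1−r²) ≥ 1.960  ⇔  n−2 ≥ (1.960)²·(1−r²)/r²
(1−r²)/r² = (1−0.2116)/0.2116 = 3.7259
n ≥ 2 + 3.8416·3.7259 = 2 + 14.3134 = 16.3134
⌈16.3134⌉ = 17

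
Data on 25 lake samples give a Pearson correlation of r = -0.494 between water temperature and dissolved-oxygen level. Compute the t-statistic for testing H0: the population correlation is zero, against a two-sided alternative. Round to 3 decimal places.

-2.725

1 − r² = 1 − 0.244036 = 0.755964;  √(1−r²) = 0.869462
√(n−2) = √23 = 4.795832
t = r·√(n−2)/√(1−r²) = -0.494 · 4.795832 / 0.869462 = -2.725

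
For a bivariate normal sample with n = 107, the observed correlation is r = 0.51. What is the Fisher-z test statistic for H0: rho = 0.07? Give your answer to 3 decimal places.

Fisher z: atanh(0.51) = 0.562730, atanh(0.07) = 0.070115
z = (z_r − z_0)·√(n−3) = (0.562730 − 0.070115)·√104 = 0.492615 · 10.198039 = 5.024

5.024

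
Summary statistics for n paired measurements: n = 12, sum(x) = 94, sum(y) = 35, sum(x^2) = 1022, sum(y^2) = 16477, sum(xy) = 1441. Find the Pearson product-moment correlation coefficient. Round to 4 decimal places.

Numerator: nΣxy − (Σx)(Σy) = 12·1441 − (94)(35) = 14002
Denominator: √[(nΣx²−(Σx)²)(nΣy²−(Σy)²)]
  nΣx²−(Σx)² = 12·1022 − 8836 = 3428;  nΣy²−(Σy)² = 12·16477 − 1225 = 196499
  √(3428·196499) = √673598572 = 25953.7776
r = 14002 / 25953.7776 = 0.5395

0.5395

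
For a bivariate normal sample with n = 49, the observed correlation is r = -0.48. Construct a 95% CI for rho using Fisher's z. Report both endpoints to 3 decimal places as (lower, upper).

(-0.671, -0.230)

Fisher z: z_r = atanh(r) = ½·ln((1+(-0.48))/(1−(-0.48))) = -0.522984
SE(z) = 1/√(n−3) = 1/√46 = 0.147442
95% ⇒ z* = 1.960; margin = 1.960·0.147442 = 0.288986
CI on z-scale: (-0.811970, -0.233998)
Back-transform: tanh(-0.811970) = -0.670676, tanh(-0.233998) = -0.229819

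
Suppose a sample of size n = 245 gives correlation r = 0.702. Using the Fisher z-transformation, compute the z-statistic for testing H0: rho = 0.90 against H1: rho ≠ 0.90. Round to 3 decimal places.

Fisher z: atanh(0.702) = 0.871233, atanh(0.90) = 1.472219
z = (z_r − z_0)·√(n−3) = (0.871233 − 1.472219)·√242 = -0.600986 · 15.556349 = -9.349

-9.349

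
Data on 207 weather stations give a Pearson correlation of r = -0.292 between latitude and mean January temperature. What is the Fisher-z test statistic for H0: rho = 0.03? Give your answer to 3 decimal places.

-4.724

z_r = atanh(-0.292) = -0.300751,  z_0 = atanh(0.03) = 0.030009
SE = 1/√(n−3) = 1/√204 = 0.070014
z = (z_r − z_0)/SE = (-0.300751 − 0.030009) / 0.070014 = -0.330760 / 0.070014 = -4.724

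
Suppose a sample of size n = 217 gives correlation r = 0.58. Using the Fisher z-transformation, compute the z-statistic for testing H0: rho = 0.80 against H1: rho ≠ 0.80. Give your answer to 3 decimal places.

Fisher z: atanh(0.58) = 0.662463, atanh(0.80) = 1.098612
z = (z_r − z_0)·√(n−3) = (0.662463 − 1.098612)·√214 = -0.436149 · 14.628739 = -6.380

-6.380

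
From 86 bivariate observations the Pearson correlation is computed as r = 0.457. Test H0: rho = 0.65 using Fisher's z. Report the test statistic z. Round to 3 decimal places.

z_r = atanh(0.457) = 0.493513,  z_0 = atanh(0.65) = 0.775299
SE = 1/√(n−3) = 1/√83 = 0.109764
z = (z_r − z_0)/SE = (0.493513 − 0.775299) / 0.109764 = -0.281786 / 0.109764 = -2.567

-2.567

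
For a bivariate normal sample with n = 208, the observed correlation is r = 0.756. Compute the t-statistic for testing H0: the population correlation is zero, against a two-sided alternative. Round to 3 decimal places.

16.577

1 − r² = 1 − 0.571536 = 0.428464;  √(1−r²) = 0.654572
√(n−2) = √206 = 14.352700
t = r·√(n−2)/√(1−r²) = 0.756 · 14.352700 / 0.654572 = 16.577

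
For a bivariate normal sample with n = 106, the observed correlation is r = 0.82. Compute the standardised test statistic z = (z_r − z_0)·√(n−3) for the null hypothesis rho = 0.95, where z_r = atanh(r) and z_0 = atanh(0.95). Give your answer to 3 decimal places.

z_r = atanh(0.82) = 1.156817,  z_0 = atanh(0.95) = 1.831781
SE = 1/√(n−3) = 1/√103 = 0.098533
z = (z_r − z_0)/SE = (1.156817 − 1.831781) / 0.098533 = -0.674964 / 0.098533 = -6.850

-6.850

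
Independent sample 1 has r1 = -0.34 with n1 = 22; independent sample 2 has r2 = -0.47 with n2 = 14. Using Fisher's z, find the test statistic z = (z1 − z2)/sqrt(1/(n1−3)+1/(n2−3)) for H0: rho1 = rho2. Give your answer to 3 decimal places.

z1 = atanh(-0.34) = -0.354093,  z2 = atanh(-0.47) = -0.510070
SE = √(1/(n1−3) + 1/(n2−3)) = √(1/19 + 1/11) = √(0.0526316 + 0.0909091) = √0.1435407 = 0.378868
z = (z1 − z2)/SE = (-0.354093 − (-0.510070)) / 0.378868 = 0.155977 / 0.378868 = 0.412

0.412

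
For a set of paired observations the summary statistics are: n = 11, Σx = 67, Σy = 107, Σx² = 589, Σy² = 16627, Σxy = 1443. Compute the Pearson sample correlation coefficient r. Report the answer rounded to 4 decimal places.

Numerator: nΣxy − (Σx)(Σy) = 11·1443 − (67)(107) = 8704
Denominator: √[(nΣx²−(Σx)²)(nΣy²−(Σy)²)]
  nΣx²−(Σx)² = 11·589 − 4489 = 1990;  nΣy²−(Σy)² = 11·16627 − 11449 = 171448
  √(1990·171448) = √341181520 = 18471.0996
r = 8704 / 18471.0996 = 0.4712

0.4712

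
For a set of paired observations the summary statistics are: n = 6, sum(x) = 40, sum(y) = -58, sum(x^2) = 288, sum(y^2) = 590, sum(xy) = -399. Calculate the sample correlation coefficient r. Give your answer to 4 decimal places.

-0.4930

Numerator: nΣxy − (Σx)(Σy) = 6·(-399) − (40)(-58) = -74
Denominator: √[(nΣx²−(Σx)²)(nΣy²−(Σy)²)]
  nΣx²−(Σx)² = 6·288 − 1600 = 128;  nΣy²−(Σy)² = 6·590 − 3364 = 176
  √(128·176) = √22528 = 150.0933
r = -74 / 150.0933 = -0.4930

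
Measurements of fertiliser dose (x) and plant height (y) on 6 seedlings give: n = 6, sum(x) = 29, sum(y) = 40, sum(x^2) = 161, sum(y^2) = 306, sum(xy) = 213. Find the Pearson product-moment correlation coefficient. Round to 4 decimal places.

Numerator: nΣxy − (Σx)(Σy) = 6·213 − (29)(40) = 118
Denominator: √[(nΣx²−(Σx)²)(nΣy²−(Σy)²)]
  nΣx²−(Σx)² = 6·161 − 841 = 125;  nΣy²−(Σy)² = 6·306 − 1600 = 236
  √(125·236) = √29500 = 171.7556
r = 118 / 171.7556 = 0.6870

0.6870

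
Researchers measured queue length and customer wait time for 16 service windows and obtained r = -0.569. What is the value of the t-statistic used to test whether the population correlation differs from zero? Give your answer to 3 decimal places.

t = r·√(n−2) / √(1−r²) with r = -0.569, n = 16
  = -0.569·√14 / √(1 − 0.323761)
  = -0.569·3.741657 / 0.822338
  = -2.129003 / 0.822338 = -2.589

-2.589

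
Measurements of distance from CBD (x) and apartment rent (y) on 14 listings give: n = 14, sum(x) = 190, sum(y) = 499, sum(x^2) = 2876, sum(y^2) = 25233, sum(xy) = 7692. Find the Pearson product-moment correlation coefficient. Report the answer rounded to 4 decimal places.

0.6181

Numerator: nΣxy − (Σx)(Σy) = 14·7692 − (190)(499) = 12878
Denominator: √[(nΣx²−(Σx)²)(nΣy²−(Σy)²)]
  nΣx²−(Σx)² = 14·2876 − 36100 = 4164;  nΣy²−(Σy)² = 14·25233 − 249001 = 104261
  √(4164·104261) = √434142804 = 20836.0938
r = 12878 / 20836.0938 = 0.6181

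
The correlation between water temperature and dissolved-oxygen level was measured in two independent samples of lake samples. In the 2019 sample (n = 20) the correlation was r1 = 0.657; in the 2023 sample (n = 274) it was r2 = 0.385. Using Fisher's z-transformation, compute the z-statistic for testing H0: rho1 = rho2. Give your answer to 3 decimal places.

1.526

Fisher z-transforms: z1 = atanh(0.657) = 0.787517, z2 = atanh(0.385) = 0.405917; difference d = 0.381600
Var(d) = 1/17 + 1/271 = 0.0588235 + 0.0036900 = 0.0625135
z = d/√Var(d) = 0.381600 / √0.0625135 = 0.381600 / 0.250027 = 1.526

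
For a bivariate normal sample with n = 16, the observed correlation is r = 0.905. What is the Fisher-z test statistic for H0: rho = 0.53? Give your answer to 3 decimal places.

3.278

z_r = atanh(0.905) = 1.499180,  z_0 = atanh(0.53) = 0.590145
SE = 1/√(n−3) = 1/√13 = 0.277350
z = (z_r − z_0)/SE = (1.499180 − 0.590145) / 0.277350 = 0.909035 / 0.277350 = 3.278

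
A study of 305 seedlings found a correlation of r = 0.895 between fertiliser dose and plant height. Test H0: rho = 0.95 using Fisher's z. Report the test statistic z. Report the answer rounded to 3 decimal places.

Fisher z: atanh(0.895) = 1.446507, atanh(0.95) = 1.831781
z = (z_r − z_0)·√(n−3) = (1.446507 − 1.831781)·√302 = -0.385274 · 17.378147 = -6.695

-6.695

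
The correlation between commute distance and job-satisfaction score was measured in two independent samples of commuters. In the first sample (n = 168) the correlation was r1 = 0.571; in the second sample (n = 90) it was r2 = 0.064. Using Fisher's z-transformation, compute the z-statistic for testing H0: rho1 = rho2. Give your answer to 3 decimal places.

4.415

Fisher z-transforms: z1 = atanh(0.571) = 0.649005, z2 = atanh(0.064) = 0.064088; difference d = 0.584917
Var(d) = 1/165 + 1/87 = 0.0060606 + 0.0114943 = 0.0175549
z = d/√Var(d) = 0.584917 / √0.0175549 = 0.584917 / 0.132495 = 4.415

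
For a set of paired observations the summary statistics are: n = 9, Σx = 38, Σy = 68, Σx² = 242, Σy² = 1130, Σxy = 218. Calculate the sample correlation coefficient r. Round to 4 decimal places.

Numerator: nΣxy − (Σx)(Σy) = 9·218 − (38)(68) = -622
Denominator: √[(nΣx²−(Σx)²)(nΣy²−(Σy)²)]
  nΣx²−(Σx)² = 9·242 − 1444 = 734;  nΣy²−(Σy)² = 9·1130 − 4624 = 5546
  √(734·5546) = √4070764 = 2017.6134
r = -622 / 2017.6134 = -0.3083

-0.3083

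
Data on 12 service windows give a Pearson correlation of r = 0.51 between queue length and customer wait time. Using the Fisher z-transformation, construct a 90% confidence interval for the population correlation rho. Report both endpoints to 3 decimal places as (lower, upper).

(0.014, 0.804)

Fisher z: z_r = atanh(r) = ½·ln((1+0.51)/(1−0.51)) = 0.562730
SE(z) = 1/√(n−3) = 1/√9 = 0.333333
90% ⇒ z* = 1.645; margin = 1.645·0.333333 = 0.548333
CI on z-scale: (0.014397, 1.111063)
Back-transform: tanh(0.014397) = 0.014396, tanh(1.111063) = 0.804438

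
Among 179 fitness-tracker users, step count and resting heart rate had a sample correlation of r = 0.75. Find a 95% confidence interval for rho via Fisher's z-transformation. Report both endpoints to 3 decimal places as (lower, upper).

(0.678, 0.808)

Fisher z: z_r = atanh(r) = ½·ln((1+0.75)/(1−0.75)) = 0.972955
SE(z) = 1/√(n−3) = 1/√176 = 0.075378
95% ⇒ z* = 1.960; margin = 1.960·0.075378 = 0.147741
CI on z-scale: (0.825214, 1.120696)
Back-transform: tanh(0.825214) = 0.677898, tanh(1.120696) = 0.807811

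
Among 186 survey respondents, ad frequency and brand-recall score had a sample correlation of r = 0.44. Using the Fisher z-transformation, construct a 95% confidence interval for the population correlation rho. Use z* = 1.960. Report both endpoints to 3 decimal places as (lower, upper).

z_r = atanh(0.44) = 0.472231;  SE = 1/√(n−3) = 1/√183 = 0.073922
z-limits: 0.472231 ± 1.960·0.073922 = 0.472231 ± 0.144887 = [0.327344, 0.617118]
ρ-limits: (tanh 0.327344, tanh 0.617118) = (0.316, 0.549)

(0.316, 0.549)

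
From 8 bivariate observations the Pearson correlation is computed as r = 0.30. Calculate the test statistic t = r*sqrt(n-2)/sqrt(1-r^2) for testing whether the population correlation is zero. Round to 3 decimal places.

1 − r² = 1 − 0.0900 = 0.9100;  √(1−r²) = 0.953939
√(n−2) = √6 = 2.449490
t = r·√(n−2)/√(1−r²) = 0.30 · 2.449490 / 0.953939 = 0.770

0.770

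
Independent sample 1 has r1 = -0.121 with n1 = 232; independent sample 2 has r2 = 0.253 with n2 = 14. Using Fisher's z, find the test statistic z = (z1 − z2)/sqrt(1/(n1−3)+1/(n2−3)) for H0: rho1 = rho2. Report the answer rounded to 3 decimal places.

-1.232

Fisher z-transforms: z1 = atanh(-0.121) = -0.121596, z2 = atanh(0.253) = 0.258615; difference d = -0.380211
Var(d) = 1/229 + 1/11 = 0.0043668 + 0.0909091 = 0.0952759
z = d/√Var(d) = -0.380211 / √0.0952759 = -0.380211 / 0.308668 = -1.232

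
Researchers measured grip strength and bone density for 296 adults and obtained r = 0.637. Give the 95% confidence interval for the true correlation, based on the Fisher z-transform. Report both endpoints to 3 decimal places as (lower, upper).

(0.564, 0.700)

z_r = atanh(0.637) = 0.753109;  SE = 1/√(n−3) = 1/√293 = 0.058421
z-limits: 0.753109 ± 1.960·0.058421 = 0.753109 ± 0.114505 = [0.638604, 0.867614]
ρ-limits: (tanh 0.638604, tanh 0.867614) = (0.564, 0.700)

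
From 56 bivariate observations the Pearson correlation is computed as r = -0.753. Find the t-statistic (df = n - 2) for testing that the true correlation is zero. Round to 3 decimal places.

1 − r² = 1 − 0.567009 = 0.432991;  √(1−r²) = 0.658021
√(n−2) = √54 = 7.348469
t = r·√(n−2)/√(1−r²) = -0.753 · 7.348469 / 0.658021 = -8.409

-8.409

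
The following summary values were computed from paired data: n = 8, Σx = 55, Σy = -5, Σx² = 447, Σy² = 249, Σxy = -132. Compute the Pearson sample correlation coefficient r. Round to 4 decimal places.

Numerator: nΣxy − (Σx)(Σy) = 8·(-132) − (55)(-5) = -781
Denominator: √[(nΣx²−(Σx)²)(nΣy²−(Σy)²)]
  nΣx²−(Σx)² = 8·447 − 3025 = 551;  nΣy²−(Σy)² = 8·249 − 25 = 1967
  √(551·1967) = √1083817 = 1041.0653
r = -781 / 1041.0653 = -0.7502

-0.7502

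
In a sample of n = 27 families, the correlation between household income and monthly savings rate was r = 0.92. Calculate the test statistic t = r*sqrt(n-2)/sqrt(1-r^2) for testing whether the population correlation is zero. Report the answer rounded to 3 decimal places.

11.737

t = r·√(n−2) / √(1−r²) with r = 0.92, n = 27
  = 0.92·√25 / √(1 − 0.8464)
  = 0.92·5.000000 / 0.391918
  = 4.600000 / 0.391918 = 11.737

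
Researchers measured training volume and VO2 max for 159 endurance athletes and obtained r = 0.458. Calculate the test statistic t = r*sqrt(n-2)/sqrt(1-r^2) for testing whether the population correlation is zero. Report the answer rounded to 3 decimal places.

6.456

1 − r² = 1 − 0.209764 = 0.790236;  √(1−r²) = 0.888952
√(n−2) = √157 = 12.529964
t = r·√(n−2)/√(1−r²) = 0.458 · 12.529964 / 0.888952 = 6.456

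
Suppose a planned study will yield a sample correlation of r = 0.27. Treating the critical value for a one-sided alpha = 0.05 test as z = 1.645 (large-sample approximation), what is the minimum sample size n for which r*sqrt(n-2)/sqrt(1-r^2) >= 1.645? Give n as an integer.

Need r·√(n−2)/√(1−r²) ≥ 1.645
√(n−2) ≥ 1.645·√(1−0.0729) / 0.27 = 1.645·0.962860 / 0.27 = 5.8663
n−2 ≥ 34.4135  ⇒  n ≥ 36.4135
Smallest integer n = 37

37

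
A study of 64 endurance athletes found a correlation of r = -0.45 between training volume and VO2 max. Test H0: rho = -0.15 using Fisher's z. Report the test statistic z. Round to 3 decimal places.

Fisher z: atanh(-0.45) = -0.484700, atanh(-0.15) = -0.151140
z = (z_r − z_0)·√(n−3) = (-0.484700 − (-0.151140))·√61 = -0.333560 · 7.810250 = -2.605

-2.605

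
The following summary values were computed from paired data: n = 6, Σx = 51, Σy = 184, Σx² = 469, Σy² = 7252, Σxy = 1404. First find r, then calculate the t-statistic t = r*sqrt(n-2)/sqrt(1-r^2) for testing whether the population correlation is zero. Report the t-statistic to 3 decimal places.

Numerator: nΣxy − (Σx)(Σy) = 6·1404 − (51)(184) = -960
Denominator: √[(nΣx²−(Σx)²)(nΣy²−(Σy)²)]
  nΣx²−(Σx)² = 6·469 − 2601 = 213;  nΣy²−(Σy)² = 6·7252 − 33856 = 9656
  √(213·9656) = √2056728 = 1434.1297
r = -960 / 1434.1297 = -0.6694
t = r·√(n−2)/√(1−r²) = -0.6694·√4 / √(1−0.448096) = -1.338800 / 0.742902 = -1.802

-1.802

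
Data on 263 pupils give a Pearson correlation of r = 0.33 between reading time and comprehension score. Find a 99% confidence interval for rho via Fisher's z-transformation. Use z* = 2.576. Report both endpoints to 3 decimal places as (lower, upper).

(0.181, 0.464)

Fisher z: z_r = atanh(r) = ½·ln((1+0.33)/(1−0.33)) = 0.342828
SE(z) = 1/√(n−3) = 1/√260 = 0.062017
99% ⇒ z* = 2.576; margin = 2.576·0.062017 = 0.159756
CI on z-scale: (0.183072, 0.502584)
Back-transform: tanh(0.183072) = 0.181054, tanh(0.502584) = 0.464147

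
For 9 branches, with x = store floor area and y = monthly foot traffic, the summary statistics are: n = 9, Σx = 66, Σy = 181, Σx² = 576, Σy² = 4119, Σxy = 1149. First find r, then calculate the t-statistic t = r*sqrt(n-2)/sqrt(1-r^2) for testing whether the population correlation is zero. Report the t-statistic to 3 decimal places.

S_xy = nΣxy − ΣxΣy = 9·1149 − 66·181 = 10341 − 11946 = -1605
S_xx = nΣx² − (Σx)² = 9·576 − 66² = 5184 − 4356 = 828
S_yy = nΣy² − (Σy)² = 9·4119 − 181² = 37071 − 32761 = 4310
r = S_xy / √(S_xx·S_yy) = -1605 / √(828·4310) = -1605 / √3568680 = -1605 / 1889.0950 = -0.8496
t = r·√(n−2)/√(1−r²) = -0.8496·√7 / √(1−0.721820) = -2.247830 / 0.527428 = -4.262

-4.262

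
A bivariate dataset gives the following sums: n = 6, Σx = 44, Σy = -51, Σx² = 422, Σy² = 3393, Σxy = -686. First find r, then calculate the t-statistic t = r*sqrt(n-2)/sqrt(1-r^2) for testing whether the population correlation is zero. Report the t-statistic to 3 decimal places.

S_xy = nΣxy − ΣxΣy = 6·(-686) − 44·(-51) = -4116 − (-2244) = -1872
S_xx = nΣx² − (Σx)² = 6·422 − 44² = 2532 − 1936 = 596
S_yy = nΣy² − (Σy)² = 6·3393 − (-51)² = 20358 − 2601 = 17757
r = S_xy / √(S_xx·S_yy) = -1872 / √(596·17757) = -1872 / √10583172 = -1872 / 3253.1788 = -0.5754
t = r·√(n−2)/√(1−r²) = -0.5754·√4 / √(1−0.331085) = -1.150800 / 0.817872 = -1.407

-1.407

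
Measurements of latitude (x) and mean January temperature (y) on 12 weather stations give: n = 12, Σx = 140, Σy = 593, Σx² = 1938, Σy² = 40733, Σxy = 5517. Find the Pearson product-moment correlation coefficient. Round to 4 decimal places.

S_xy = nΣxy − ΣxΣy = 12·5517 − 140·593 = 66204 − 83020 = -16816
S_xx = nΣx² − (Σx)² = 12·1938 − 140² = 23256 − 19600 = 3656
S_yy = nΣy² − (Σy)² = 12·40733 − 593² = 488796 − 351649 = 137147
r = S_xy / √(S_xx·S_yy) = -16816 / √(3656·137147) = -16816 / √501409432 = -16816 / 22392.1735 = -0.7510

-0.7510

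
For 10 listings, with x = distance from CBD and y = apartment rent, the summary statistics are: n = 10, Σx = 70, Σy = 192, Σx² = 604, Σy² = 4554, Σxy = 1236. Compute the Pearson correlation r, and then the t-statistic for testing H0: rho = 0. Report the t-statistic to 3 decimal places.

S_xy = nΣxy − ΣxΣy = 10·1236 − 70·192 = 12360 − 13440 = -1080
S_xx = nΣx² − (Σx)² = 10·604 − 70² = 6040 − 4900 = 1140
S_yy = nΣy² − (Σy)² = 10·4554 − 192² = 45540 − 36864 = 8676
r = S_xy / √(S_xx·S_yy) = -1080 / √(1140·8676) = -1080 / √9890640 = -1080 / 3144.9388 = -0.3434
t = r·√(n−2)/√(1−r²) = -0.3434·√8 / √(1−0.117924) = -0.971282 / 0.939189 = -1.034

-1.034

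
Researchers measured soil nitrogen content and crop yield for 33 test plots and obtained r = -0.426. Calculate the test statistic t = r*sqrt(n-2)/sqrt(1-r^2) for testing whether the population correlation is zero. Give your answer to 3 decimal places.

t = r·√(n−2) / √(1−r²) with r = -0.426, n = 33
  = -0.426·√31 / √(1 − 0.181476)
  = -0.426·5.567764 / 0.904723
  = -2.371867 / 0.904723 = -2.622

-2.622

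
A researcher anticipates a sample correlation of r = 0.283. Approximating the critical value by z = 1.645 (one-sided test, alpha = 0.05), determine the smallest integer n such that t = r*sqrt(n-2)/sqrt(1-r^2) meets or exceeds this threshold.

34

Need r·√(n−2)/√(1−r²) ≥ 1.645
√(n−2) ≥ 1.645·√(1−0.080089) / 0.283 = 1.645·0.959120 / 0.283 = 5.5751
n−2 ≥ 31.0817  ⇒  n ≥ 33.0817
Smallest integer n = 34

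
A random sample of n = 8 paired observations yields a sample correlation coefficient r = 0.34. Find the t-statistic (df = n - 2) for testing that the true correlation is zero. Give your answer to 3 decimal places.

t = r·√(n−2) / √(1−r²) with r = 0.34, n = 8
  = 0.34·√6 / √(1 − 0.1156)
  = 0.34·2.449490 / 0.940425
  = 0.832827 / 0.940425 = 0.886

0.886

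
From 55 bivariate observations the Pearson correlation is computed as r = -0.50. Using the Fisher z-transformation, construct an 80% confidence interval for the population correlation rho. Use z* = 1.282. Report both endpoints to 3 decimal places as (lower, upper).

Fisher z: z_r = atanh(r) = ½·ln((1+(-0.50))/(1−(-0.50))) = -0.549306
SE(z) = 1/√(n−3) = 1/√52 = 0.138675
80% ⇒ z* = 1.282; margin = 1.282·0.138675 = 0.177781
CI on z-scale: (-0.727087, -0.371525)
Back-transform: tanh(-0.727087) = -0.621280, tanh(-0.371525) = -0.355325

(-0.621, -0.355)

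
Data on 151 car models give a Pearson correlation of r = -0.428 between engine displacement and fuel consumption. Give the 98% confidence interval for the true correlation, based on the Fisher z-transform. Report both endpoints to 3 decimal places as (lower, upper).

(-0.571, -0.260)

z_r = atanh(-0.428) = -0.457446;  SE = 1/√(n−3) = 1/√148 = 0.082199
z-limits: -0.457446 ± 2.326·0.082199 = -0.457446 ± 0.191195 = [-0.648641, -0.266251]
ρ-limits: (tanh -0.648641, tanh -0.266251) = (-0.571, -0.260)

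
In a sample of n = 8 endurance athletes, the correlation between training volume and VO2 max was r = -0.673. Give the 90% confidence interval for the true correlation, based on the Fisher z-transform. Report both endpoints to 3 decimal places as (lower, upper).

z_r = atanh(-0.673) = -0.816207;  SE = 1/√(n−3) = 1/√5 = 0.447214
z-limits: -0.816207 ± 1.645·0.447214 = -0.816207 ± 0.735667 = [-1.551874, -0.080540]
ρ-limits: (tanh -1.551874, tanh -0.080540) = (-0.914, -0.080)

(-0.914, -0.080)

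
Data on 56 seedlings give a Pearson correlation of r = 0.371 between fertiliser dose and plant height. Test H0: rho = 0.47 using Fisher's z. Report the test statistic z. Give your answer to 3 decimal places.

-0.877

Fisher z: atanh(0.371) = 0.389582, atanh(0.47) = 0.510070
z = (z_r − z_0)·√(n−3) = (0.389582 − 0.510070)·√53 = -0.120488 · 7.280110 = -0.877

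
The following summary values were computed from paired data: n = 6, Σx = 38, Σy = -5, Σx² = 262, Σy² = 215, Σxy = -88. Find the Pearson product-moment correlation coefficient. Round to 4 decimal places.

S_xy = nΣxy − ΣxΣy = 6·(-88) − 38·(-5) = -528 − (-190) = -338
S_xx = nΣx² − (Σx)² = 6·262 − 38² = 1572 − 1444 = 128
S_yy = nΣy² − (Σy)² = 6·215 − (-5)² = 1290 − 25 = 1265
r = S_xy / √(S_xx·S_yy) = -338 / √(128·1265) = -338 / √161920 = -338 / 402.3928 = -0.8400

-0.8400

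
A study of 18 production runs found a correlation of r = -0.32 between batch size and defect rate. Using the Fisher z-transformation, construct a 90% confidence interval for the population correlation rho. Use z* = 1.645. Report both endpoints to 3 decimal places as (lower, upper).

(-0.639, 0.093)

Fisher z: z_r = atanh(r) = ½·ln((1+(-0.32))/(1−(-0.32))) = -0.331647
SE(z) = 1/√(n−3) = 1/√15 = 0.258199
90% ⇒ z* = 1.645; margin = 1.645·0.258199 = 0.424737
CI on z-scale: (-0.756384, 0.093090)
Back-transform: tanh(-0.756384) = -0.638942, tanh(0.093090) = 0.092822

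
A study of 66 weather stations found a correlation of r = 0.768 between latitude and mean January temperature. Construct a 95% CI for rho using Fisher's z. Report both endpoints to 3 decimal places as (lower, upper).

z_r = atanh(0.768) = 1.015433;  SE = 1/√(n−3) = 1/√63 = 0.125988
z-limits: 1.015433 ± 1.960·0.125988 = 1.015433 ± 0.246936 = [0.768497, 1.262369]
ρ-limits: (tanh 0.768497, tanh 1.262369) = (0.646, 0.852)

(0.646, 0.852)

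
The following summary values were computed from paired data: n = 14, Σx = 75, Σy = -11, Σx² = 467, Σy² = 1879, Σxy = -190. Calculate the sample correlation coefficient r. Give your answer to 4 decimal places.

-0.3753

S_xy = nΣxy − ΣxΣy = 14·(-190) − 75·(-11) = -2660 − (-825) = -1835
S_xx = nΣx² − (Σx)² = 14·467 − 75² = 6538 − 5625 = 913
S_yy = nΣy² − (Σy)² = 14·1879 − (-11)² = 26306 − 121 = 26185
r = S_xy / √(S_xx·S_yy) = -1835 / √(913·26185) = -1835 / √23906905 = -1835 / 4889.4688 = -0.3753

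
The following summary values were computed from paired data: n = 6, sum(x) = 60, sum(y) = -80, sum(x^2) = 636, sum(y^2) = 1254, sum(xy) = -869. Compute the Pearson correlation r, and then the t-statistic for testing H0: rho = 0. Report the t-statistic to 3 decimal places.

Numerator: nΣxy − (Σx)(Σy) = 6·(-869) − (60)(-80) = -414
Denominator: √[(nΣx²−(Σx)²)(nΣy²−(Σy)²)]
  nΣx²−(Σx)² = 6·636 − 3600 = 216;  nΣy²−(Σy)² = 6·1254 − 6400 = 1124
  √(216·1124) = √242784 = 492.7312
r = -414 / 492.7312 = -0.8402
t = r·√(n−2)/√(1−r²) = -0.8402·√4 / √(1−0.705936) = -1.680400 / 0.542277 = -3.099

-3.099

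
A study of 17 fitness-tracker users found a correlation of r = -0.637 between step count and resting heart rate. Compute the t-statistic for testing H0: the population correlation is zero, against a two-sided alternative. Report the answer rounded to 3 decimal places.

t = r·√(n−2) / √(1−r²) with r = -0.637, n = 17
  = -0.637·√15 / √(1 − 0.405769)
  = -0.637·3.872983 / 0.770864
  = -2.467090 / 0.770864 = -3.200

-3.200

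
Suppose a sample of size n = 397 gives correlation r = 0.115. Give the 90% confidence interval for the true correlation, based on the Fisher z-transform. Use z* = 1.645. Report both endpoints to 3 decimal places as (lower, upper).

z_r = atanh(0.115) = 0.115511;  SE = 1/√(n−3) = 1/√394 = 0.050379
z-limits: 0.115511 ± 1.645·0.050379 = 0.115511 ± 0.082873 = [0.032638, 0.198384]
ρ-limits: (tanh 0.032638, tanh 0.198384) = (0.033, 0.196)

(0.033, 0.196)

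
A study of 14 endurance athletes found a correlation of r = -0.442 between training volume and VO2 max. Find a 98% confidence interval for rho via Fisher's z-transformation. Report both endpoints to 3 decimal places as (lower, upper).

z_r = atanh(-0.442) = -0.474714;  SE = 1/√(n−3) = 1/√11 = 0.301511
z-limits: -0.474714 ± 2.326·0.301511 = -0.474714 ± 0.701315 = [-1.176029, 0.226601]
ρ-limits: (tanh -1.176029, tanh 0.226601) = (-0.826, 0.223)

(-0.826, 0.223)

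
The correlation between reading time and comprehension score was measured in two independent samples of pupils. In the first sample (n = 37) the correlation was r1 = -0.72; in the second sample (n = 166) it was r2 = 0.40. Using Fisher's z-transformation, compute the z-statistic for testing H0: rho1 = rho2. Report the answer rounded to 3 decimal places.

z1 = atanh(-0.72) = -0.907645,  z2 = atanh(0.40) = 0.423649
SE = √(1/(n1−3) + 1/(n2−3)) = √(1/34 + 1/163) = √(0.0294118 + 0.0061350) = √0.0355468 = 0.188539
z = (z1 − z2)/SE = (-0.907645 − 0.423649) / 0.188539 = -1.331294 / 0.188539 = -7.061

-7.061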